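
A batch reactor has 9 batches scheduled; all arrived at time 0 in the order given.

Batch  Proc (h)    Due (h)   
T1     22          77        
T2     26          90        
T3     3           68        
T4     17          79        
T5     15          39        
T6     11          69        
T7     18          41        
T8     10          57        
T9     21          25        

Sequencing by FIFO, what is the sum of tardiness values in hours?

323

FIFO (arrival order): T1 T2 T3 T4 T5 T6 T7 T8 T9.
T1: 0→22, due 77, tardiness 0
T2: 22→48, due 90, tardiness 0
T3: 48→51, due 68, tardiness 0
T4: 51→68, due 79, tardiness 0
T5: 68→83, due 39, tardiness 44
T6: 83→94, due 69, tardiness 25
T7: 94→112, due 41, tardiness 71
T8: 112→122, due 57, tardiness 65
T9: 122→143, due 25, tardiness 118
Sum = 0+0+0+0+44+25+71+65+118 = 323.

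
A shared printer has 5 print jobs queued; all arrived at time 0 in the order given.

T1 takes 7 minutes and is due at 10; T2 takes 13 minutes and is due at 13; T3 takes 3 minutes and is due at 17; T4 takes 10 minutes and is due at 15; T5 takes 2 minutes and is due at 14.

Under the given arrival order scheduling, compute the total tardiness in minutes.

52

FIFO (arrival order): T1 T2 T3 T4 T5.
T1: 0→7, due 10, tardiness 0
T2: 7→20, due 13, tardiness 7
T3: 20→23, due 17, tardiness 6
T4: 23→33, due 15, tardiness 18
T5: 33→35, due 14, tardiness 21
Sum = 0+7+6+18+21 = 52.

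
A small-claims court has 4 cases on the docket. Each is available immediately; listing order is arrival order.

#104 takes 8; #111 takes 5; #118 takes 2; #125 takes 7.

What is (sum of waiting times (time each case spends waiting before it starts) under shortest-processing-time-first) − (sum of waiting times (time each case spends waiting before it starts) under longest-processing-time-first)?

-20

SPT (increasing processing time): #118 #111 #125 #104.
#118: waits 0, runs 0→2
#111: waits 2, runs 2→7
#125: waits 7, runs 7→14
#104: waits 14, runs 14→22
Sum = 0+2+7+14 = 23.
LPT (decreasing processing time): #104 #125 #111 #118.
#104: waits 0, runs 0→8
#125: waits 8, runs 8→15
#111: waits 15, runs 15→20
#118: waits 20, runs 20→22
Sum = 0+8+15+20 = 43.
Difference = 23 − 43 = -20.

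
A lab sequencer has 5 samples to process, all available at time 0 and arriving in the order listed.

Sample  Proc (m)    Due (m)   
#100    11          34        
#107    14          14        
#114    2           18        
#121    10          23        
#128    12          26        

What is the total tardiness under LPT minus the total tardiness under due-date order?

28

LPT (decreasing processing time): #107 #128 #100 #121 #114.
#107: 0→14, due 14, tardiness 0
#128: 14→26, due 26, tardiness 0
#100: 26→37, due 34, tardiness 3
#121: 37→47, due 23, tardiness 24
#114: 47→49, due 18, tardiness 31
Sum = 0+0+3+24+31 = 58.
EDD (increasing due date): #107 #114 #121 #128 #100.
#107: 0→14, due 14, tardiness 0
#114: 14→16, due 18, tardiness 0
#121: 16→26, due 23, tardiness 3
#128: 26→38, due 26, tardiness 12
#100: 38→49, due 34, tardiness 15
Sum = 0+0+3+12+15 = 30.
Difference = 58 − 30 = 28.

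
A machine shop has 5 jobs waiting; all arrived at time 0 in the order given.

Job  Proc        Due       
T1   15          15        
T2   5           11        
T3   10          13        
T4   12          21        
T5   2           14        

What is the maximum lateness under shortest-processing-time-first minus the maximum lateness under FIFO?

SPT (increasing processing time): T5 T2 T3 T4 T1.
T5: 0→2, due 14, lateness -12
T2: 2→7, due 11, lateness -4
T3: 7→17, due 13, lateness 4
T4: 17→29, due 21, lateness 8
T1: 29→44, due 15, lateness 29
Maximum = 29.
FIFO (arrival order): T1 T2 T3 T4 T5.
T1: 0→15, due 15, lateness 0
T2: 15→20, due 11, lateness 9
T3: 20→30, due 13, lateness 17
T4: 30→42, due 21, lateness 21
T5: 42→44, due 14, lateness 30
Maximum = 30.
Difference = 29 − 30 = -1.

-1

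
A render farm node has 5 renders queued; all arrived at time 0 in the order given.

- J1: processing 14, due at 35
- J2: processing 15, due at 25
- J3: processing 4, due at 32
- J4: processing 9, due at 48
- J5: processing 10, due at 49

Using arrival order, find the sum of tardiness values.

FIFO (arrival order): J1 J2 J3 J4 J5.
J1: 0→14, due 35, tardiness 0
J2: 14→29, due 25, tardiness 4
J3: 29→33, due 32, tardiness 1
J4: 33→42, due 48, tardiness 0
J5: 42→52, due 49, tardiness 3
Sum = 0+4+1+0+3 = 8.

8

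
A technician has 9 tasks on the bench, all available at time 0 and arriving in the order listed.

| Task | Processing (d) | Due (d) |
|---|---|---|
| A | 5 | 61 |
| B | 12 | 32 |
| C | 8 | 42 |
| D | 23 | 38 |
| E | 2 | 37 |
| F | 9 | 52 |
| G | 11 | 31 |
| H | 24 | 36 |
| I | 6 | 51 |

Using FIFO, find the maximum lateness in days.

FIFO (arrival order): A B C D E F G H I.
A: 0→5, due 61, lateness -56
B: 5→17, due 32, lateness -15
C: 17→25, due 42, lateness -17
D: 25→48, due 38, lateness 10
E: 48→50, due 37, lateness 13
F: 50→59, due 52, lateness 7
G: 59→70, due 31, lateness 39
H: 70→94, due 36, lateness 58
I: 94→100, due 51, lateness 49
Maximum = 58.

58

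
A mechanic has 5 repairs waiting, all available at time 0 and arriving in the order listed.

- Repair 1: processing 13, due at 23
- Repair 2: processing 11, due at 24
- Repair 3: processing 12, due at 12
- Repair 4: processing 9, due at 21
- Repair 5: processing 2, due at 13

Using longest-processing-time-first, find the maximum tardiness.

LPT (decreasing processing time): Repair 1 Repair 3 Repair 2 Repair 4 Repair 5.
Repair 1: 0→13, due 23, tardiness 0
Repair 3: 13→25, due 12, tardiness 13
Repair 2: 25→36, due 24, tardiness 12
Repair 4: 36→45, due 21, tardiness 24
Repair 5: 45→47, due 13, tardiness 34
Maximum = 34.

34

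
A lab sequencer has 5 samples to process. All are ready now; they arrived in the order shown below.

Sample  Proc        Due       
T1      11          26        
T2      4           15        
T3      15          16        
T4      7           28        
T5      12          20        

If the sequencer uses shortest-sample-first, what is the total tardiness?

47

SPT (increasing processing time): T2 T4 T1 T5 T3.
T2: 0→4, due 15, tardiness 0
T4: 4→11, due 28, tardiness 0
T1: 11→22, due 26, tardiness 0
T5: 22→34, due 20, tardiness 14
T3: 34→49, due 16, tardiness 33
Sum = 0+0+0+14+33 = 47.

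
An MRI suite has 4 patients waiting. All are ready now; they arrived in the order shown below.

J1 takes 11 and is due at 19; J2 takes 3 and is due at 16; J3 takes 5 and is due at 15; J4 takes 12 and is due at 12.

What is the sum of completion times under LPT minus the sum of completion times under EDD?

14

LPT (decreasing processing time): J4 J1 J3 J2.
J4: 0→12
J1: 12→23
J3: 23→28
J2: 28→31
Sum = 12+23+28+31 = 94.
EDD (increasing due date): J4 J3 J2 J1.
J4: 0→12
J3: 12→17
J2: 17→20
J1: 20→31
Sum = 12+17+20+31 = 80.
Difference = 94 − 80 = 14.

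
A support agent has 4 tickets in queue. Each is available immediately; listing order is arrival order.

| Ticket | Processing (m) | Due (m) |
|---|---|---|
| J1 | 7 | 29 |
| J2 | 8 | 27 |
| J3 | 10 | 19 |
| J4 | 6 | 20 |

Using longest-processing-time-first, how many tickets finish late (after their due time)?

1

LPT (decreasing processing time): J3 J2 J1 J4.
J3: 0→10, due 19, tardiness 0
J2: 10→18, due 27, tardiness 0
J1: 18→25, due 29, tardiness 0
J4: 25→31, due 20, tardiness 11
Late tickets: 1.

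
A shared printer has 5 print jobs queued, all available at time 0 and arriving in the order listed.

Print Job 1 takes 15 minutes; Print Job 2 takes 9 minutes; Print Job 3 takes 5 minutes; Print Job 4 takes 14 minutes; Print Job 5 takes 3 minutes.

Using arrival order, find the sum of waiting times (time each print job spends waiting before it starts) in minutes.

FIFO (arrival order): Print Job 1 Print Job 2 Print Job 3 Print Job 4 Print Job 5.
Print Job 1: waits 0, runs 0→15
Print Job 2: waits 15, runs 15→24
Print Job 3: waits 24, runs 24→29
Print Job 4: waits 29, runs 29→43
Print Job 5: waits 43, runs 43→46
Sum = 0+15+24+29+43 = 111.

111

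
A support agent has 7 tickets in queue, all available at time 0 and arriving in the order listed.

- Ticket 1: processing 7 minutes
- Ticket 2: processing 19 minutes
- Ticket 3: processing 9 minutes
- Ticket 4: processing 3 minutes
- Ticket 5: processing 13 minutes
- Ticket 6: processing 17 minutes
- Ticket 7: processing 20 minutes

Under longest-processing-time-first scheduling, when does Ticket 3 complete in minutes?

78

LPT (decreasing processing time): Ticket 7 Ticket 2 Ticket 6 Ticket 5 Ticket 3 Ticket 1 Ticket 4.
Ticket 7: 0→20
Ticket 2: 20→39
Ticket 6: 39→56
Ticket 5: 56→69
Ticket 3: 69→78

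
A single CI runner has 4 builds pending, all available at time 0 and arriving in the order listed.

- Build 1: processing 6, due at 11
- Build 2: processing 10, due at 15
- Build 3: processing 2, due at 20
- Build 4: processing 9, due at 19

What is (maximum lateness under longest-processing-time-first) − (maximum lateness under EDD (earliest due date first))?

LPT (decreasing processing time): Build 2 Build 4 Build 1 Build 3.
Build 2: 0→10, due 15, lateness -5
Build 4: 10→19, due 19, lateness 0
Build 1: 19→25, due 11, lateness 14
Build 3: 25→27, due 20, lateness 7
Maximum = 14.
EDD (increasing due date): Build 1 Build 2 Build 4 Build 3.
Build 1: 0→6, due 11, lateness -5
Build 2: 6→16, due 15, lateness 1
Build 4: 16→25, due 19, lateness 6
Build 3: 25→27, due 20, lateness 7
Maximum = 7.
Difference = 14 − 7 = 7.

7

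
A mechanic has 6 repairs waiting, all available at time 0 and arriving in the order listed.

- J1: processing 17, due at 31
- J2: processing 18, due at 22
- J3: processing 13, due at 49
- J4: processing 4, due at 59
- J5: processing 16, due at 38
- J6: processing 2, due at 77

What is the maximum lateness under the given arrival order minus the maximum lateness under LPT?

FIFO (arrival order): J1 J2 J3 J4 J5 J6.
J1: 0→17, due 31, lateness -14
J2: 17→35, due 22, lateness 13
J3: 35→48, due 49, lateness -1
J4: 48→52, due 59, lateness -7
J5: 52→68, due 38, lateness 30
J6: 68→70, due 77, lateness -7
Maximum = 30.
LPT (decreasing processing time): J2 J1 J5 J3 J4 J6.
J2: 0→18, due 22, lateness -4
J1: 18→35, due 31, lateness 4
J5: 35→51, due 38, lateness 13
J3: 51→64, due 49, lateness 15
J4: 64→68, due 59, lateness 9
J6: 68→70, due 77, lateness -7
Maximum = 15.
Difference = 30 − 15 = 15.

15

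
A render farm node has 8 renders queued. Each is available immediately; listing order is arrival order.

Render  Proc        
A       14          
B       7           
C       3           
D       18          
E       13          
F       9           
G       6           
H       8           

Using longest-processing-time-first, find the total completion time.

LPT (decreasing processing time): D A E F H B G C.
D: 0→18
A: 18→32
E: 32→45
F: 45→54
H: 54→62
B: 62→69
G: 69→75
C: 75→78
Sum = 18+32+45+54+62+69+75+78 = 433.

433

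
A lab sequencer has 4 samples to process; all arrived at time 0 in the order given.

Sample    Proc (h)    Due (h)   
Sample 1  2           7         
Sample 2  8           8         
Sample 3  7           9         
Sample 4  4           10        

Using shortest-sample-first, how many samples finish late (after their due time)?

2

SPT (increasing processing time): Sample 1 Sample 4 Sample 3 Sample 2.
Sample 1: 0→2, due 7, tardiness 0
Sample 4: 2→6, due 10, tardiness 0
Sample 3: 6→13, due 9, tardiness 4
Sample 2: 13→21, due 8, tardiness 13
Late samples: 2.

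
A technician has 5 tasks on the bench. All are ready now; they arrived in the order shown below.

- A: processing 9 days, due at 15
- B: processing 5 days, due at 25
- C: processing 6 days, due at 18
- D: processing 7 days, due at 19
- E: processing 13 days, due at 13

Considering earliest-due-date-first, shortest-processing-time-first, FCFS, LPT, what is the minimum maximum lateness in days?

EDD (increasing due date): E A C D B.
E: 0→13, due 13, lateness 0
A: 13→22, due 15, lateness 7
C: 22→28, due 18, lateness 10
D: 28→35, due 19, lateness 16
B: 35→40, due 25, lateness 15
Maximum = 16.
SPT (increasing processing time): B C D A E.
B: 0→5, due 25, lateness -20
C: 5→11, due 18, lateness -7
D: 11→18, due 19, lateness -1
A: 18→27, due 15, lateness 12
E: 27→40, due 13, lateness 27
Maximum = 27.
FIFO (arrival order): A B C D E.
A: 0→9, due 15, lateness -6
B: 9→14, due 25, lateness -11
C: 14→20, due 18, lateness 2
D: 20→27, due 19, lateness 8
E: 27→40, due 13, lateness 27
Maximum = 27.
LPT (decreasing processing time): E A D C B.
E: 0→13, due 13, lateness 0
A: 13→22, due 15, lateness 7
D: 22→29, due 19, lateness 10
C: 29→35, due 18, lateness 17
B: 35→40, due 25, lateness 15
Maximum = 17.
EDD 16, SPT 27, FIFO 27, LPT 17 → minimum 16.

16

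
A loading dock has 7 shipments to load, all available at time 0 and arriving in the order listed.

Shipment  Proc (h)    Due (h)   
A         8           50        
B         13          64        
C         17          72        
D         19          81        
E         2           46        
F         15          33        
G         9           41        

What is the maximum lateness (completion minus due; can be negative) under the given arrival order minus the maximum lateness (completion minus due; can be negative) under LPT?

5

FIFO (arrival order): A B C D E F G.
A: 0→8, due 50, lateness -42
B: 8→21, due 64, lateness -43
C: 21→38, due 72, lateness -34
D: 38→57, due 81, lateness -24
E: 57→59, due 46, lateness 13
F: 59→74, due 33, lateness 41
G: 74→83, due 41, lateness 42
Maximum = 42.
LPT (decreasing processing time): D C F B G A E.
D: 0→19, due 81, lateness -62
C: 19→36, due 72, lateness -36
F: 36→51, due 33, lateness 18
B: 51→64, due 64, lateness 0
G: 64→73, due 41, lateness 32
A: 73→81, due 50, lateness 31
E: 81→83, due 46, lateness 37
Maximum = 37.
Difference = 42 − 37 = 5.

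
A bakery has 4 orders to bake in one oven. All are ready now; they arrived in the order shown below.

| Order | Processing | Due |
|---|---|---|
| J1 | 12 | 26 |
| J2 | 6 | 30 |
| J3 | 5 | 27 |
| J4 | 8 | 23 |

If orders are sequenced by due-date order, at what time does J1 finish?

20

EDD (increasing due date): J4 J1 J3 J2.
J4: 0→8
J1: 8→20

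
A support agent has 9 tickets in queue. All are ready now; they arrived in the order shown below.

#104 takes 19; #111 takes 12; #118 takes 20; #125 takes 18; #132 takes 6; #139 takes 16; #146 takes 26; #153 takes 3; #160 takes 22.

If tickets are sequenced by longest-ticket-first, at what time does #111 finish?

LPT (decreasing processing time): #146 #160 #118 #104 #125 #139 #111 #132 #153.
#146: 0→26
#160: 26→48
#118: 48→68
#104: 68→87
#125: 87→105
#139: 105→121
#111: 121→133

133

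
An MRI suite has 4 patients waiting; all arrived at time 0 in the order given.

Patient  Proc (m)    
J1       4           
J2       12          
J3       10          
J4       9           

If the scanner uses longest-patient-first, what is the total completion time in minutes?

LPT (decreasing processing time): J2 J3 J4 J1.
J2: 0→12
J3: 12→22
J4: 22→31
J1: 31→35
Sum = 12+22+31+35 = 100.

100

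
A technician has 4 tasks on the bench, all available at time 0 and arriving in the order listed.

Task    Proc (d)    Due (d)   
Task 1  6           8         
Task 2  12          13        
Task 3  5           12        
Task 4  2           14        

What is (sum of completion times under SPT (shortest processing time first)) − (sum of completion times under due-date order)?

-18

SPT (increasing processing time): Task 4 Task 3 Task 1 Task 2.
Task 4: 0→2
Task 3: 2→7
Task 1: 7→13
Task 2: 13→25
Sum = 2+7+13+25 = 47.
EDD (increasing due date): Task 1 Task 3 Task 2 Task 4.
Task 1: 0→6
Task 3: 6→11
Task 2: 11→23
Task 4: 23→25
Sum = 6+11+23+25 = 65.
Difference = 47 − 65 = -18.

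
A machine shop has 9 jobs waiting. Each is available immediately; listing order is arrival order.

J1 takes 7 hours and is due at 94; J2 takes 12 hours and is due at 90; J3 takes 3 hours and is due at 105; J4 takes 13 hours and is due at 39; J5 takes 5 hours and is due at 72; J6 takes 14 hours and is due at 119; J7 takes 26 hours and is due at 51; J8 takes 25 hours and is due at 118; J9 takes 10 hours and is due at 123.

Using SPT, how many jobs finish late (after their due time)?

SPT (increasing processing time): J3 J5 J1 J9 J2 J4 J6 J8 J7.
J3: 0→3, due 105, tardiness 0
J5: 3→8, due 72, tardiness 0
J1: 8→15, due 94, tardiness 0
J9: 15→25, due 123, tardiness 0
J2: 25→37, due 90, tardiness 0
J4: 37→50, due 39, tardiness 11
J6: 50→64, due 119, tardiness 0
J8: 64→89, due 118, tardiness 0
J7: 89→115, due 51, tardiness 64
Late jobs: 2.

2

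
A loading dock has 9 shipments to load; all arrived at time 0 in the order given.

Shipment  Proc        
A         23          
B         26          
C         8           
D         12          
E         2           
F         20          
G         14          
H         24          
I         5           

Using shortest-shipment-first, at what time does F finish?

61

SPT (increasing processing time): E I C D G F A H B.
E: 0→2
I: 2→7
C: 7→15
D: 15→27
G: 27→41
F: 41→61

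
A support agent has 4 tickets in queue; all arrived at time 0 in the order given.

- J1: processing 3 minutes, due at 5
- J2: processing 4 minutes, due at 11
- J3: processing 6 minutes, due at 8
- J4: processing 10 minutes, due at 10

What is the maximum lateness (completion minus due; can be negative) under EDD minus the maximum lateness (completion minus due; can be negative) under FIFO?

-1

EDD (increasing due date): J1 J3 J4 J2.
J1: 0→3, due 5, lateness -2
J3: 3→9, due 8, lateness 1
J4: 9→19, due 10, lateness 9
J2: 19→23, due 11, lateness 12
Maximum = 12.
FIFO (arrival order): J1 J2 J3 J4.
J1: 0→3, due 5, lateness -2
J2: 3→7, due 11, lateness -4
J3: 7→13, due 8, lateness 5
J4: 13→23, due 10, lateness 13
Maximum = 13.
Difference = 12 − 13 = -1.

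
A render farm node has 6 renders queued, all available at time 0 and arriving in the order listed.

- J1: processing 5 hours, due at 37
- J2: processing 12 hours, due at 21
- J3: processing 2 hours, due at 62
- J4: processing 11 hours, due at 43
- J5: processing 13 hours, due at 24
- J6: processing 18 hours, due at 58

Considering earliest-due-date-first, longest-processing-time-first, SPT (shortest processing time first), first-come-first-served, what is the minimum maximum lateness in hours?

EDD (increasing due date): J2 J5 J1 J4 J6 J3.
J2: 0→12, due 21, lateness -9
J5: 12→25, due 24, lateness 1
J1: 25→30, due 37, lateness -7
J4: 30→41, due 43, lateness -2
J6: 41→59, due 58, lateness 1
J3: 59→61, due 62, lateness -1
Maximum = 1.
LPT (decreasing processing time): J6 J5 J2 J4 J1 J3.
J6: 0→18, due 58, lateness -40
J5: 18→31, due 24, lateness 7
J2: 31→43, due 21, lateness 22
J4: 43→54, due 43, lateness 11
J1: 54→59, due 37, lateness 22
J3: 59→61, due 62, lateness -1
Maximum = 22.
SPT (increasing processing time): J3 J1 J4 J2 J5 J6.
J3: 0→2, due 62, lateness -60
J1: 2→7, due 37, lateness -30
J4: 7→18, due 43, lateness -25
J2: 18→30, due 21, lateness 9
J5: 30→43, due 24, lateness 19
J6: 43→61, due 58, lateness 3
Maximum = 19.
FIFO (arrival order): J1 J2 J3 J4 J5 J6.
J1: 0→5, due 37, lateness -32
J2: 5→17, due 21, lateness -4
J3: 17→19, due 62, lateness -43
J4: 19→30, due 43, lateness -13
J5: 30→43, due 24, lateness 19
J6: 43→61, due 58, lateness 3
Maximum = 19.
EDD 1, LPT 22, SPT 19, FIFO 19 → minimum 1.

1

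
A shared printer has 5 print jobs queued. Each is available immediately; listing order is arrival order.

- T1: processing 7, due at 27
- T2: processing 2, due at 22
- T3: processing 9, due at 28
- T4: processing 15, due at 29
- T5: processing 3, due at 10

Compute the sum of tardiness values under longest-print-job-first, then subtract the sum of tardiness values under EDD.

35

LPT (decreasing processing time): T4 T3 T1 T5 T2.
T4: 0→15, due 29, tardiness 0
T3: 15→24, due 28, tardiness 0
T1: 24→31, due 27, tardiness 4
T5: 31→34, due 10, tardiness 24
T2: 34→36, due 22, tardiness 14
Sum = 0+0+4+24+14 = 42.
EDD (increasing due date): T5 T2 T1 T3 T4.
T5: 0→3, due 10, tardiness 0
T2: 3→5, due 22, tardiness 0
T1: 5→12, due 27, tardiness 0
T3: 12→21, due 28, tardiness 0
T4: 21→36, due 29, tardiness 7
Sum = 0+0+0+0+7 = 7.
Difference = 42 − 7 = 35.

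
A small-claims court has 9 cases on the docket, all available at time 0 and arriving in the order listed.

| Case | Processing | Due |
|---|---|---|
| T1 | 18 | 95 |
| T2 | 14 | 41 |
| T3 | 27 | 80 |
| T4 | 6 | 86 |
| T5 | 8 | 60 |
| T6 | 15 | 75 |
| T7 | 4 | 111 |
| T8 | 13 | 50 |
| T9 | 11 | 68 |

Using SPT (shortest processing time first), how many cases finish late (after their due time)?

2

SPT (increasing processing time): T7 T4 T5 T9 T8 T2 T6 T1 T3.
T7: 0→4, due 111, tardiness 0
T4: 4→10, due 86, tardiness 0
T5: 10→18, due 60, tardiness 0
T9: 18→29, due 68, tardiness 0
T8: 29→42, due 50, tardiness 0
T2: 42→56, due 41, tardiness 15
T6: 56→71, due 75, tardiness 0
T1: 71→89, due 95, tardiness 0
T3: 89→116, due 80, tardiness 36
Late cases: 2.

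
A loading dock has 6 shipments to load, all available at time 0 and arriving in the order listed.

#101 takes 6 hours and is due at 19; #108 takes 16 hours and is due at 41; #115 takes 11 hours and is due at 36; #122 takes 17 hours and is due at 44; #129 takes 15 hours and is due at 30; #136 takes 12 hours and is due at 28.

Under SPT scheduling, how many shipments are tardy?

4

SPT (increasing processing time): #101 #115 #136 #129 #108 #122.
#101: 0→6, due 19, tardiness 0
#115: 6→17, due 36, tardiness 0
#136: 17→29, due 28, tardiness 1
#129: 29→44, due 30, tardiness 14
#108: 44→60, due 41, tardiness 19
#122: 60→77, due 44, tardiness 33
Late shipments: 4.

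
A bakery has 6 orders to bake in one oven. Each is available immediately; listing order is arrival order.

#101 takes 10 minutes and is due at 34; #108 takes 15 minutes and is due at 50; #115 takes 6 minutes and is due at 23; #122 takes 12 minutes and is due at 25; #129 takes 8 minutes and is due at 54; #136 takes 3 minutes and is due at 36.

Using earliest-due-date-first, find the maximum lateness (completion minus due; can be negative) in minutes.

EDD (increasing due date): #115 #122 #101 #136 #108 #129.
#115: 0→6, due 23, lateness -17
#122: 6→18, due 25, lateness -7
#101: 18→28, due 34, lateness -6
#136: 28→31, due 36, lateness -5
#108: 31→46, due 50, lateness -4
#129: 46→54, due 54, lateness 0
Maximum = 0.

0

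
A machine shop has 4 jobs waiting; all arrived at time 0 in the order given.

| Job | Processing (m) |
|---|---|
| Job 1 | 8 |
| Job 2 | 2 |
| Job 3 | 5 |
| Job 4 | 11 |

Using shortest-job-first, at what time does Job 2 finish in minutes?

2

SPT (increasing processing time): Job 2 Job 3 Job 1 Job 4.
Job 2: 0→2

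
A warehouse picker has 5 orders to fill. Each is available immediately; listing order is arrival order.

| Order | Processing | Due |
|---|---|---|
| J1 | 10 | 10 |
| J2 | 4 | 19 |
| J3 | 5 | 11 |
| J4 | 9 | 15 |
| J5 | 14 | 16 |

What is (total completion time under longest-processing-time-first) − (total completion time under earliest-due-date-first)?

22

LPT (decreasing processing time): J5 J1 J4 J3 J2.
J5: 0→14
J1: 14→24
J4: 24→33
J3: 33→38
J2: 38→42
Sum = 14+24+33+38+42 = 151.
EDD (increasing due date): J1 J3 J4 J5 J2.
J1: 0→10
J3: 10→15
J4: 15→24
J5: 24→38
J2: 38→42
Sum = 10+15+24+38+42 = 129.
Difference = 151 − 129 = 22.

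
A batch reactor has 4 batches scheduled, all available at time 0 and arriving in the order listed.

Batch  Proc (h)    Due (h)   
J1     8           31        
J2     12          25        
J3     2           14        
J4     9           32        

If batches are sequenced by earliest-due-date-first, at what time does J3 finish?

EDD (increasing due date): J3 J2 J1 J4.
J3: 0→2

2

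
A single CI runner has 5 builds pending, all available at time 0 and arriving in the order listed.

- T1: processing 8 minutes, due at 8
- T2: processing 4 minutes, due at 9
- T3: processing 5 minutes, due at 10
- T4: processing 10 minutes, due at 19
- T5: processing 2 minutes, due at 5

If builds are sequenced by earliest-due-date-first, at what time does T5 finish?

2

EDD (increasing due date): T5 T1 T2 T3 T4.
T5: 0→2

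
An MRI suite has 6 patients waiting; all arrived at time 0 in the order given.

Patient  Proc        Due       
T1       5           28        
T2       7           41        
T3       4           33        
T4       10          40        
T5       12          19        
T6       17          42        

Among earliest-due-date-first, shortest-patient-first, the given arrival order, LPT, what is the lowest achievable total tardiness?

13

EDD (increasing due date): T5 T1 T3 T4 T2 T6.
T5: 0→12, due 19, tardiness 0
T1: 12→17, due 28, tardiness 0
T3: 17→21, due 33, tardiness 0
T4: 21→31, due 40, tardiness 0
T2: 31→38, due 41, tardiness 0
T6: 38→55, due 42, tardiness 13
Sum = 0+0+0+0+0+13 = 13.
SPT (increasing processing time): T3 T1 T2 T4 T5 T6.
T3: 0→4, due 33, tardiness 0
T1: 4→9, due 28, tardiness 0
T2: 9→16, due 41, tardiness 0
T4: 16→26, due 40, tardiness 0
T5: 26→38, due 19, tardiness 19
T6: 38→55, due 42, tardiness 13
Sum = 0+0+0+0+19+13 = 32.
FIFO (arrival order): T1 T2 T3 T4 T5 T6.
T1: 0→5, due 28, tardiness 0
T2: 5→12, due 41, tardiness 0
T3: 12→16, due 33, tardiness 0
T4: 16→26, due 40, tardiness 0
T5: 26→38, due 19, tardiness 19
T6: 38→55, due 42, tardiness 13
Sum = 0+0+0+0+19+13 = 32.
LPT (decreasing processing time): T6 T5 T4 T2 T1 T3.
T6: 0→17, due 42, tardiness 0
T5: 17→29, due 19, tardiness 10
T4: 29→39, due 40, tardiness 0
T2: 39→46, due 41, tardiness 5
T1: 46→51, due 28, tardiness 23
T3: 51→55, due 33, tardiness 22
Sum = 0+10+0+5+23+22 = 60.
EDD 13, SPT 32, FIFO 32, LPT 60 → minimum 13.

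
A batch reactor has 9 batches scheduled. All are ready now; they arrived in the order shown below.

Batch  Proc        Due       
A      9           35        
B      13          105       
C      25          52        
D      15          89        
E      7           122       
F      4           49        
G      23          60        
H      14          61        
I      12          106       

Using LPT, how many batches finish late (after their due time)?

3

LPT (decreasing processing time): C G D H B I A E F.
C: 0→25, due 52, tardiness 0
G: 25→48, due 60, tardiness 0
D: 48→63, due 89, tardiness 0
H: 63→77, due 61, tardiness 16
B: 77→90, due 105, tardiness 0
I: 90→102, due 106, tardiness 0
A: 102→111, due 35, tardiness 76
E: 111→118, due 122, tardiness 0
F: 118→122, due 49, tardiness 73
Late batches: 3.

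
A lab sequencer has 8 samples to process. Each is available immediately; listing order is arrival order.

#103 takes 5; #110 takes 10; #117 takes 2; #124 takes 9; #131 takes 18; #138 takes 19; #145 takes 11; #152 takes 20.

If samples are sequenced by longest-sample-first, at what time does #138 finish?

39

LPT (decreasing processing time): #152 #138 #131 #145 #110 #124 #103 #117.
#152: 0→20
#138: 20→39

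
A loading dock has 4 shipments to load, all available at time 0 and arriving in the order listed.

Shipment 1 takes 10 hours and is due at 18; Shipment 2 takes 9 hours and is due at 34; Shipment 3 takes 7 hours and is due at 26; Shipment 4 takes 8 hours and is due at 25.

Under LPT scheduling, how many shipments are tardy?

LPT (decreasing processing time): Shipment 1 Shipment 2 Shipment 4 Shipment 3.
Shipment 1: 0→10, due 18, tardiness 0
Shipment 2: 10→19, due 34, tardiness 0
Shipment 4: 19→27, due 25, tardiness 2
Shipment 3: 27→34, due 26, tardiness 8
Late shipments: 2.

2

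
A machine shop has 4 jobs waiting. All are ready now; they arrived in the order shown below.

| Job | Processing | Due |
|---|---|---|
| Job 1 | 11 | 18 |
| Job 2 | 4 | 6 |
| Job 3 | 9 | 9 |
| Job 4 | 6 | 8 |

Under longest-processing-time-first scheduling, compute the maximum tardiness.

LPT (decreasing processing time): Job 1 Job 3 Job 4 Job 2.
Job 1: 0→11, due 18, tardiness 0
Job 3: 11→20, due 9, tardiness 11
Job 4: 20→26, due 8, tardiness 18
Job 2: 26→30, due 6, tardiness 24
Maximum = 24.

24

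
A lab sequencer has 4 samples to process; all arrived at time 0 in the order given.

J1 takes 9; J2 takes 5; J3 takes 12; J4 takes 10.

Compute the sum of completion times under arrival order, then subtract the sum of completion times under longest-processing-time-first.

FIFO (arrival order): J1 J2 J3 J4.
J1: 0→9
J2: 9→14
J3: 14→26
J4: 26→36
Sum = 9+14+26+36 = 85.
LPT (decreasing processing time): J3 J4 J1 J2.
J3: 0→12
J4: 12→22
J1: 22→31
J2: 31→36
Sum = 12+22+31+36 = 101.
Difference = 85 − 101 = -16.

-16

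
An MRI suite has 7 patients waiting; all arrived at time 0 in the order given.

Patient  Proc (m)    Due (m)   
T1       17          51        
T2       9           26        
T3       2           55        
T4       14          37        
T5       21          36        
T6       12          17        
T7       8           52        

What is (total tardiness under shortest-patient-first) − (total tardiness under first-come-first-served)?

SPT (increasing processing time): T3 T7 T2 T6 T4 T1 T5.
T3: 0→2, due 55, tardiness 0
T7: 2→10, due 52, tardiness 0
T2: 10→19, due 26, tardiness 0
T6: 19→31, due 17, tardiness 14
T4: 31→45, due 37, tardiness 8
T1: 45→62, due 51, tardiness 11
T5: 62→83, due 36, tardiness 47
Sum = 0+0+0+14+8+11+47 = 80.
FIFO (arrival order): T1 T2 T3 T4 T5 T6 T7.
T1: 0→17, due 51, tardiness 0
T2: 17→26, due 26, tardiness 0
T3: 26→28, due 55, tardiness 0
T4: 28→42, due 37, tardiness 5
T5: 42→63, due 36, tardiness 27
T6: 63→75, due 17, tardiness 58
T7: 75→83, due 52, tardiness 31
Sum = 0+0+0+5+27+58+31 = 121.
Difference = 80 − 121 = -41.

-41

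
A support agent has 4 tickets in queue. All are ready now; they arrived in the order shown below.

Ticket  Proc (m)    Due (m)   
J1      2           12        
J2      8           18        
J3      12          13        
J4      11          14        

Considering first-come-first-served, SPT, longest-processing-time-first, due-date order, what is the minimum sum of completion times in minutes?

66

FIFO (arrival order): J1 J2 J3 J4.
J1: 0→2
J2: 2→10
J3: 10→22
J4: 22→33
Sum = 2+10+22+33 = 67.
SPT (increasing processing time): J1 J2 J4 J3.
J1: 0→2
J2: 2→10
J4: 10→21
J3: 21→33
Sum = 2+10+21+33 = 66.
LPT (decreasing processing time): J3 J4 J2 J1.
J3: 0→12
J4: 12→23
J2: 23→31
J1: 31→33
Sum = 12+23+31+33 = 99.
EDD (increasing due date): J1 J3 J4 J2.
J1: 0→2
J3: 2→14
J4: 14→25
J2: 25→33
Sum = 2+14+25+33 = 74.
FIFO 67, SPT 66, LPT 99, EDD 74 → minimum 66.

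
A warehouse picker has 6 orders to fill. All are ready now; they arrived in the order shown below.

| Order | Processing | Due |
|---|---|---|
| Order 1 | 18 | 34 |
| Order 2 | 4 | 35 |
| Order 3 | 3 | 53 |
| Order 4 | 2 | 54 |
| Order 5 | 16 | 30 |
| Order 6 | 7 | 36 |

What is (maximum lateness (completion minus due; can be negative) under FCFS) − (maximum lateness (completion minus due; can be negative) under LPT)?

FIFO (arrival order): Order 1 Order 2 Order 3 Order 4 Order 5 Order 6.
Order 1: 0→18, due 34, lateness -16
Order 2: 18→22, due 35, lateness -13
Order 3: 22→25, due 53, lateness -28
Order 4: 25→27, due 54, lateness -27
Order 5: 27→43, due 30, lateness 13
Order 6: 43→50, due 36, lateness 14
Maximum = 14.
LPT (decreasing processing time): Order 1 Order 5 Order 6 Order 2 Order 3 Order 4.
Order 1: 0→18, due 34, lateness -16
Order 5: 18→34, due 30, lateness 4
Order 6: 34→41, due 36, lateness 5
Order 2: 41→45, due 35, lateness 10
Order 3: 45→48, due 53, lateness -5
Order 4: 48→50, due 54, lateness -4
Maximum = 10.
Difference = 14 − 10 = 4.

4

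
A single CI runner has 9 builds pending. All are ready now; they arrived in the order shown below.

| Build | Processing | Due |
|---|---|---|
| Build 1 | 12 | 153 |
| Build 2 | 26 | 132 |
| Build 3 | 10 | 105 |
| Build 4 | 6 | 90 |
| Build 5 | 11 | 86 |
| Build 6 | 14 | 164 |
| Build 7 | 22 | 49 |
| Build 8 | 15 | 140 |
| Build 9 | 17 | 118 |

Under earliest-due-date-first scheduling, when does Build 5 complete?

EDD (increasing due date): Build 7 Build 5 Build 4 Build 3 Build 9 Build 2 Build 8 Build 1 Build 6.
Build 7: 0→22
Build 5: 22→33

33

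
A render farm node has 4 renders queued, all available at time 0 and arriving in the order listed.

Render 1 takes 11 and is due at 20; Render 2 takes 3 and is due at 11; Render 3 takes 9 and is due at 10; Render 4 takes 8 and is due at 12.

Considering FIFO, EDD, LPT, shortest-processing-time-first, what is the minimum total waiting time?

FIFO (arrival order): Render 1 Render 2 Render 3 Render 4.
Render 1: waits 0, runs 0→11
Render 2: waits 11, runs 11→14
Render 3: waits 14, runs 14→23
Render 4: waits 23, runs 23→31
Sum = 0+11+14+23 = 48.
EDD (increasing due date): Render 3 Render 2 Render 4 Render 1.
Render 3: waits 0, runs 0→9
Render 2: waits 9, runs 9→12
Render 4: waits 12, runs 12→20
Render 1: waits 20, runs 20→31
Sum = 0+9+12+20 = 41.
LPT (decreasing processing time): Render 1 Render 3 Render 4 Render 2.
Render 1: waits 0, runs 0→11
Render 3: waits 11, runs 11→20
Render 4: waits 20, runs 20→28
Render 2: waits 28, runs 28→31
Sum = 0+11+20+28 = 59.
SPT (increasing processing time): Render 2 Render 4 Render 3 Render 1.
Render 2: waits 0, runs 0→3
Render 4: waits 3, runs 3→11
Render 3: waits 11, runs 11→20
Render 1: waits 20, runs 20→31
Sum = 0+3+11+20 = 34.
FIFO 48, EDD 41, LPT 59, SPT 34 → minimum 34.

34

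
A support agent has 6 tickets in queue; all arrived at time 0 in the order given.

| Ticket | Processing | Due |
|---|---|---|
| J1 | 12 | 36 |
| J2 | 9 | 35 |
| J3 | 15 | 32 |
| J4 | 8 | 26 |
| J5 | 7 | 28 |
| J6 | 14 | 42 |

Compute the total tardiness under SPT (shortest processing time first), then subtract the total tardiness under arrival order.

SPT (increasing processing time): J5 J4 J2 J1 J6 J3.
J5: 0→7, due 28, tardiness 0
J4: 7→15, due 26, tardiness 0
J2: 15→24, due 35, tardiness 0
J1: 24→36, due 36, tardiness 0
J6: 36→50, due 42, tardiness 8
J3: 50→65, due 32, tardiness 33
Sum = 0+0+0+0+8+33 = 41.
FIFO (arrival order): J1 J2 J3 J4 J5 J6.
J1: 0→12, due 36, tardiness 0
J2: 12→21, due 35, tardiness 0
J3: 21→36, due 32, tardiness 4
J4: 36→44, due 26, tardiness 18
J5: 44→51, due 28, tardiness 23
J6: 51→65, due 42, tardiness 23
Sum = 0+0+4+18+23+23 = 68.
Difference = 41 − 68 = -27.

-27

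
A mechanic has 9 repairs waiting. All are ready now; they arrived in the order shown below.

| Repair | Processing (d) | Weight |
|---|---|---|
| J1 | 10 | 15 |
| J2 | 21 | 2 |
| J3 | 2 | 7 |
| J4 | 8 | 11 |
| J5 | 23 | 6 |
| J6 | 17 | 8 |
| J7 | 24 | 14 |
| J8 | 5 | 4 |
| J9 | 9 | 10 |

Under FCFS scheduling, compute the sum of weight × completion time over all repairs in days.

5026

FIFO (arrival order): J1 J2 J3 J4 J5 J6 J7 J8 J9.
J1: finishes 10, weight 15, w·C = 150
J2: finishes 31, weight 2, w·C = 62
J3: finishes 33, weight 7, w·C = 231
J4: finishes 41, weight 11, w·C = 451
J5: finishes 64, weight 6, w·C = 384
J6: finishes 81, weight 8, w·C = 648
J7: finishes 105, weight 14, w·C = 1470
J8: finishes 110, weight 4, w·C = 440
J9: finishes 119, weight 10, w·C = 1190
Sum = 150+62+231+451+384+648+1470+440+1190 = 5026.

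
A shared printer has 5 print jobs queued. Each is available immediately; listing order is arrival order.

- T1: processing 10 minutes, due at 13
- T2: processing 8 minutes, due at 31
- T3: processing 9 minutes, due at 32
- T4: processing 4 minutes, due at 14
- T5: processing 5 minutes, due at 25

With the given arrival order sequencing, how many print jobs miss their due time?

2

FIFO (arrival order): T1 T2 T3 T4 T5.
T1: 0→10, due 13, tardiness 0
T2: 10→18, due 31, tardiness 0
T3: 18→27, due 32, tardiness 0
T4: 27→31, due 14, tardiness 17
T5: 31→36, due 25, tardiness 11
Late print jobs: 2.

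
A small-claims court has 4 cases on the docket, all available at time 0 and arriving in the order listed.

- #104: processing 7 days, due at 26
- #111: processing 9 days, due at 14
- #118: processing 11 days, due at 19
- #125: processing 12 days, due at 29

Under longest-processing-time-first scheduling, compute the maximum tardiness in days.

18

LPT (decreasing processing time): #125 #118 #111 #104.
#125: 0→12, due 29, tardiness 0
#118: 12→23, due 19, tardiness 4
#111: 23→32, due 14, tardiness 18
#104: 32→39, due 26, tardiness 13
Maximum = 18.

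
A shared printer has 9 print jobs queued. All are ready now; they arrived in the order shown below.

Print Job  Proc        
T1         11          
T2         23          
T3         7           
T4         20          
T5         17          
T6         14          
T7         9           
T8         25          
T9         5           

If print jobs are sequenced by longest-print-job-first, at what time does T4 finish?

LPT (decreasing processing time): T8 T2 T4 T5 T6 T1 T7 T3 T9.
T8: 0→25
T2: 25→48
T4: 48→68

68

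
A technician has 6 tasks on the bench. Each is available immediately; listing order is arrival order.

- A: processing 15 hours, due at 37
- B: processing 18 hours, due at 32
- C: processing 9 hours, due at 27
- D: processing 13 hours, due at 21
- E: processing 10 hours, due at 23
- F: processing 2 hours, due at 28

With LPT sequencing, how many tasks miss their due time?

4

LPT (decreasing processing time): B A D E C F.
B: 0→18, due 32, tardiness 0
A: 18→33, due 37, tardiness 0
D: 33→46, due 21, tardiness 25
E: 46→56, due 23, tardiness 33
C: 56→65, due 27, tardiness 38
F: 65→67, due 28, tardiness 39
Late tasks: 4.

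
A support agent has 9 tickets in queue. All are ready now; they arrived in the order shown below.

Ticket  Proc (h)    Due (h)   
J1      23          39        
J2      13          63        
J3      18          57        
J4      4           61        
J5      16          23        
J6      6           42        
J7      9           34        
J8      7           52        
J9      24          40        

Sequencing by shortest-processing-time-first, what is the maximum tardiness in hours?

80

SPT (increasing processing time): J4 J6 J8 J7 J2 J5 J3 J1 J9.
J4: 0→4, due 61, tardiness 0
J6: 4→10, due 42, tardiness 0
J8: 10→17, due 52, tardiness 0
J7: 17→26, due 34, tardiness 0
J2: 26→39, due 63, tardiness 0
J5: 39→55, due 23, tardiness 32
J3: 55→73, due 57, tardiness 16
J1: 73→96, due 39, tardiness 57
J9: 96→120, due 40, tardiness 80
Maximum = 80.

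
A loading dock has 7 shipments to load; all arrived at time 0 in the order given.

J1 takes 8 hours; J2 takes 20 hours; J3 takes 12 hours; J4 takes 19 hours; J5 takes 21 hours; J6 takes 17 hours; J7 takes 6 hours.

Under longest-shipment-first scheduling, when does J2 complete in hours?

LPT (decreasing processing time): J5 J2 J4 J6 J3 J1 J7.
J5: 0→21
J2: 21→41

41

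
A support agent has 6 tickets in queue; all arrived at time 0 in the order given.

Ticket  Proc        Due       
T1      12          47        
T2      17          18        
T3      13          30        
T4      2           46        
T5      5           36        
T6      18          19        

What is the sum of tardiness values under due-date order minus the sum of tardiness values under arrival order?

EDD (increasing due date): T2 T6 T3 T5 T4 T1.
T2: 0→17, due 18, tardiness 0
T6: 17→35, due 19, tardiness 16
T3: 35→48, due 30, tardiness 18
T5: 48→53, due 36, tardiness 17
T4: 53→55, due 46, tardiness 9
T1: 55→67, due 47, tardiness 20
Sum = 0+16+18+17+9+20 = 80.
FIFO (arrival order): T1 T2 T3 T4 T5 T6.
T1: 0→12, due 47, tardiness 0
T2: 12→29, due 18, tardiness 11
T3: 29→42, due 30, tardiness 12
T4: 42→44, due 46, tardiness 0
T5: 44→49, due 36, tardiness 13
T6: 49→67, due 19, tardiness 48
Sum = 0+11+12+0+13+48 = 84.
Difference = 80 − 84 = -4.

-4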